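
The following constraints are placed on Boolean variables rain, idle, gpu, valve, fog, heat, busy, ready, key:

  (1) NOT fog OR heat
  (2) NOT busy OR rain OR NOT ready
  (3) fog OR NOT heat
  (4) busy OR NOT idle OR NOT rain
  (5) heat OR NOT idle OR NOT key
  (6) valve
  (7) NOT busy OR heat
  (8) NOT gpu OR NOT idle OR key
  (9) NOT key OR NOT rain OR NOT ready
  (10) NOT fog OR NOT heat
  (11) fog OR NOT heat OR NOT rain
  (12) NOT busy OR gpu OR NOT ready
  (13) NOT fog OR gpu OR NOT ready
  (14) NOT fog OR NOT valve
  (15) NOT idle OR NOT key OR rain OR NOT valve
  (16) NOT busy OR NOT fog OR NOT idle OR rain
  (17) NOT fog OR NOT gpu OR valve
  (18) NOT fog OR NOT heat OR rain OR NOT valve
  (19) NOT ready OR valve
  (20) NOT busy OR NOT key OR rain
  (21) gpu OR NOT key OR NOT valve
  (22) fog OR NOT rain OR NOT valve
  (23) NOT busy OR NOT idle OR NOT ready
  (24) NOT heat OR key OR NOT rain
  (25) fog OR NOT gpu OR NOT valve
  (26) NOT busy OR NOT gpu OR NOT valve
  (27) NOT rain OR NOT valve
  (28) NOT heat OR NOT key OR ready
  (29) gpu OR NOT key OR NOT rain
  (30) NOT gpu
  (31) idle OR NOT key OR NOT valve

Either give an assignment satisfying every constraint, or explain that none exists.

Unit clause (valve) forces valve = True.
In (NOT fog OR NOT valve) only NOT fog is left, so fog = False.
In (fog OR NOT rain OR NOT valve) only NOT rain is left, so rain = False.
In (fog OR NOT gpu OR NOT valve) only NOT gpu is left, so gpu = False.
In (fog OR NOT heat) only NOT heat is left, so heat = False.
In (NOT busy OR heat) only NOT busy is left, so busy = False.
In (gpu OR NOT key OR NOT valve) only NOT key is left, so key = False.
Set idle = False.
Set ready = True.
All clauses satisfied.

rain=F; idle=F; gpu=F; valve=T; fog=F; heat=F; busy=F; ready=T; key=F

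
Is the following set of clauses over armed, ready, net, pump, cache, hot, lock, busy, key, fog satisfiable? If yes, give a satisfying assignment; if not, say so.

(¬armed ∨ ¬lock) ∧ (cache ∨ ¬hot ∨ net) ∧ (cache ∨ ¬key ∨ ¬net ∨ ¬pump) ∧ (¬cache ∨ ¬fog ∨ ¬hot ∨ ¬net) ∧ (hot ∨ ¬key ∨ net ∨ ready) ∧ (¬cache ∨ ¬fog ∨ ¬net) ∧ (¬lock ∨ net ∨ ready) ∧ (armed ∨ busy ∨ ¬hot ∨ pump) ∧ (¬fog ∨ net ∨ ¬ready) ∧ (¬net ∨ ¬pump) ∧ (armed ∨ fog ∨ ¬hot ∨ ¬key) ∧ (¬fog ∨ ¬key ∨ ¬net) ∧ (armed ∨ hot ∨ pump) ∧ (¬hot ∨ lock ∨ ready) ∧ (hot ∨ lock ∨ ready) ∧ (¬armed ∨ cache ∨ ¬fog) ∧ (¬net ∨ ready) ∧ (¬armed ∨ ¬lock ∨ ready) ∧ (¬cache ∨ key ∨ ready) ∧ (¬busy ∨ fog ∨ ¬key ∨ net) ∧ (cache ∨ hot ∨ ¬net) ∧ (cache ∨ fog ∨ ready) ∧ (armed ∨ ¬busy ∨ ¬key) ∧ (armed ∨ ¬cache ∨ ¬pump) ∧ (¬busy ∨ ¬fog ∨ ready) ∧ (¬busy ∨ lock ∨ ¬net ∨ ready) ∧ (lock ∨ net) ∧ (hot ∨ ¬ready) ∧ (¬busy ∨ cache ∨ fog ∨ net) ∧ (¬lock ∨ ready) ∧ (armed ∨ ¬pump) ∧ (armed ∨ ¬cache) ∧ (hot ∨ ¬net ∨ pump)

armed=T, ready=T, net=T, pump=F, cache=F, hot=T, lock=F, busy=T, key=T, fog=F

Set armed = True.
  then (¬armed ∨ ¬lock) forces lock = False.
  then (lock ∨ net) forces net = True.
  then (¬net ∨ ¬pump) forces pump = False.
  then (¬net ∨ ready) forces ready = True.
  then (hot ∨ ¬ready) forces hot = True.
Set cache = False.
  then (¬armed ∨ cache ∨ ¬fog) forces fog = False.
Set busy = True.
Set key = True.
All clauses satisfied.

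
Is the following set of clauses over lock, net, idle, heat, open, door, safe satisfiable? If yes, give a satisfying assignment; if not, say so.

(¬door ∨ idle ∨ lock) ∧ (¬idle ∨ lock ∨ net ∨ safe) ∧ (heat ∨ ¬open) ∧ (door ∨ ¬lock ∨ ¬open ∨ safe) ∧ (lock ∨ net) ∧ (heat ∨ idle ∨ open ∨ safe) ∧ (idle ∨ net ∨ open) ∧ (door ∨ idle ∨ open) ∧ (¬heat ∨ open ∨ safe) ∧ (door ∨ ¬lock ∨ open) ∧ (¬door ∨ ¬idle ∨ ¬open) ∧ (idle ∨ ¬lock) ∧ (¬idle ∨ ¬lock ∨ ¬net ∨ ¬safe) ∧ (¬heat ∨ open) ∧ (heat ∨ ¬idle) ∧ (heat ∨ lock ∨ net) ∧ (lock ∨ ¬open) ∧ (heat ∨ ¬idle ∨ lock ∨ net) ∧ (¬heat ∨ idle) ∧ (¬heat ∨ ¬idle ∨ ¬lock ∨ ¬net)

Set lock = True.
  then (idle ∨ ¬lock) forces idle = True.
  then (heat ∨ ¬idle) forces heat = True.
  then (¬heat ∨ ¬idle ∨ ¬lock ∨ ¬net) forces net = False.
  then (¬heat ∨ open) forces open = True.
  then (¬door ∨ ¬idle ∨ ¬open) forces door = False.
  then (door ∨ ¬lock ∨ ¬open ∨ safe) forces safe = True.
All clauses satisfied.

lock: True, net: False, idle: True, heat: True, open: True, door: False, safe: True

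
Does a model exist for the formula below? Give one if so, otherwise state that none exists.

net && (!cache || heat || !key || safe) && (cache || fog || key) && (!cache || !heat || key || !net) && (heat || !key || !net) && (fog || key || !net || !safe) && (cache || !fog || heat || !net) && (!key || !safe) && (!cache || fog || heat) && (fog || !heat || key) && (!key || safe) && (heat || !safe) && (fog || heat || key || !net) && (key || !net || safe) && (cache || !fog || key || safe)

Unit clause (net) forces net = True.
Try key = True:
  (heat || !key || !net) forces heat = True.
  (!key || !safe) forces safe = False.
  clause (!key || safe) is falsified — backtrack.
So key = False.
  then (key || !net || safe) forces safe = True.
  then (fog || key || !net || !safe) forces fog = True.
  then (heat || !safe) forces heat = True.
  then (!cache || !heat || key || !net) forces cache = False.
All clauses satisfied.

key = False, cache = False, net = True, fog = True, heat = True, safe = True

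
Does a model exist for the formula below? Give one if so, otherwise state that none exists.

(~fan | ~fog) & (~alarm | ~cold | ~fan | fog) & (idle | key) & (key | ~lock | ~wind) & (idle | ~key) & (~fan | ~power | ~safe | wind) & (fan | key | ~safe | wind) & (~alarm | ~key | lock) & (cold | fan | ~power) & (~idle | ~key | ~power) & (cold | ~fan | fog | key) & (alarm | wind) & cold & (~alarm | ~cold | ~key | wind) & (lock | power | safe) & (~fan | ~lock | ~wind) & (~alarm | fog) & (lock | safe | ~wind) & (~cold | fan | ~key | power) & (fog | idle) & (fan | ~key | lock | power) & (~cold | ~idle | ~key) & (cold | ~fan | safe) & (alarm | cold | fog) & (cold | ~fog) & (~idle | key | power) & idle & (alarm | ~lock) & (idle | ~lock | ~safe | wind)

Unit clause (cold) forces cold = True.
Unit clause (idle) forces idle = True.
In (~cold | ~idle | ~key) only ~key is left, so key = False.
In (~idle | key | power) only power is left, so power = True.
Set fog = True.
  then (~fan | ~fog) forces fan = False.
Set wind = False.
  then (fan | key | ~safe | wind) forces safe = False.
  then (alarm | wind) forces alarm = True.
Set lock = True.
All clauses satisfied.

fog = True, wind = False, safe = False, key = False, power = True, lock = True, alarm = True, idle = True, fan = False, cold = True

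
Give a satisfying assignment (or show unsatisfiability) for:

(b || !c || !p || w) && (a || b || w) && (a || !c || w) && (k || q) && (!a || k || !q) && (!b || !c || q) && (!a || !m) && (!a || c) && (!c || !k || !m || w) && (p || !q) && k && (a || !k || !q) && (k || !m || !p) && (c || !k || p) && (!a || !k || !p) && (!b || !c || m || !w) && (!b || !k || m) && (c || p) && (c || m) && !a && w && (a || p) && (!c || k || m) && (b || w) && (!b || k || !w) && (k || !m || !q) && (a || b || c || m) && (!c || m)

b=F; c=T; q=F; m=T; p=T; a=F; w=T; k=T

Unit clause (k) forces k = True.
Unit clause (!a) forces a = False.
Unit clause (w) forces w = True.
In (a || p) only p is left, so p = True.
In (a || !k || !q) only !q is left, so q = False.
Set b = False.
Set c = True.
  then (!c || m) forces m = True.
All clauses satisfied.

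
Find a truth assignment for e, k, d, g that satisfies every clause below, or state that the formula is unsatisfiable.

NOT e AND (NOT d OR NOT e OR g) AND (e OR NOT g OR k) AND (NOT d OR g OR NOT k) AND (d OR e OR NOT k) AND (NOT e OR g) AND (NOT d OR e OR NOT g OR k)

e = False, k = False, d = True, g = False

Unit clause (NOT e) forces e = False.
Set k = False.
  then (e OR NOT g OR k) forces g = False.
Set d = True.
All clauses satisfied.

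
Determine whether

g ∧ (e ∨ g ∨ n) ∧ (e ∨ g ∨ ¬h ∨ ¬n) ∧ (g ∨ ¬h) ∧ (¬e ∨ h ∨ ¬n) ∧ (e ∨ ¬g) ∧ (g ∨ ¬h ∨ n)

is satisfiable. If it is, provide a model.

e = True, g = True, n = False, h = False

Unit clause (g) forces g = True.
In (e ∨ ¬g) only e is left, so e = True.
Set n = False.
Set h = False.
Check each clause:
  (g): g holds.
  (e ∨ g ∨ n): e holds.
  (e ∨ g ∨ ¬h ∨ ¬n): e holds.
  (g ∨ ¬h): g holds.
  (¬e ∨ h ∨ ¬n): ¬n holds.
  (e ∨ ¬g): e holds.
  (g ∨ ¬h ∨ n): g holds.
All clauses satisfied.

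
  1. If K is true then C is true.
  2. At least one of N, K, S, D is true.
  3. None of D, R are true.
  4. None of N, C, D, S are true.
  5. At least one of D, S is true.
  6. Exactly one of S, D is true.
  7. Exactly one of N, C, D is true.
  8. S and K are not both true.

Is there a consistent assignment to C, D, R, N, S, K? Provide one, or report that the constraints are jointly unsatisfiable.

Case S = True:
  Constraint (4) is violated (S=T) — contradiction.
Case S = False:
  (3) forces D = False.
  Constraint (5) is violated (D=F, S=F) — contradiction.
Both cases fail — unsatisfiable.

No satisfying assignment exists.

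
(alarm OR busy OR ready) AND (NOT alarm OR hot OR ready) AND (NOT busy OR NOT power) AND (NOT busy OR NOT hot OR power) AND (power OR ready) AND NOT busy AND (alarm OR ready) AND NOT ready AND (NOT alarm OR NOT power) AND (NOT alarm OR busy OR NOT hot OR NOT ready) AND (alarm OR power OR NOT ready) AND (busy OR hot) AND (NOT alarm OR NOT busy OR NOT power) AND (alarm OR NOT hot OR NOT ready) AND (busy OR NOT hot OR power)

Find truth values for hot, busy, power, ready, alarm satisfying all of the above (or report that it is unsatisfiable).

The formula is unsatisfiable.

Case ready = True:
  Clause (NOT ready) is falsified — contradiction.
Case ready = False:
  (power OR ready) forces power = True.
  (NOT busy OR NOT power) forces busy = False.
  (alarm OR busy OR ready) forces alarm = True.
  Clause (NOT alarm OR NOT power) is falsified — contradiction.
Both cases fail, so the formula is unsatisfiable.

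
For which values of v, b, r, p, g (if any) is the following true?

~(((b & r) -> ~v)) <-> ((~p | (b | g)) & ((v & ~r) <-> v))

v: True, b: False, r: True, p: False, g: False

  ~(((b & r) -> ~v)) <-> ((~p | (b | g)) & ((v & ~r) <-> v)) = True
    ~(((b & r) -> ~v)) = False
      (b & r) -> ~v = True
        b & r = False
        ~v = False
    (~p | (b | g)) & ((v & ~r) <-> v) = False
      ~p | (b | g) = True
        ~p = True
        b | g = False
      (v & ~r) <-> v = False
        v & ~r = False
          ~r = False
The formula evaluates to True.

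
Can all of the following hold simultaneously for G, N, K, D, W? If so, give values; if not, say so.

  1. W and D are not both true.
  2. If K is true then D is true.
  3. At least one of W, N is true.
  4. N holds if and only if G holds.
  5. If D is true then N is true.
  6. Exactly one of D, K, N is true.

G = True, N = True, K = False, D = False, W = True

  (1) W=T, D=F — not both ✓
  (2) K=F ⇒ D: vacuous ✓
  (3) {W, N}: 2 true — at least one ✓
  (4) N=T, G=T — same ✓
  (5) D=F ⇒ N: vacuous ✓
  (6) {D, K, N}: 1 true — exactly one ✓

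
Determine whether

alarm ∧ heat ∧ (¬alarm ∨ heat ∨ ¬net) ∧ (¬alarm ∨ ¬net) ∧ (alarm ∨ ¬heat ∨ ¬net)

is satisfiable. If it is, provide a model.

Unit clause (alarm) forces alarm = True.
Unit clause (heat) forces heat = True.
In (¬alarm ∨ ¬net) only ¬net is left, so net = False.
Check each clause:
  (alarm): alarm holds.
  (heat): heat holds.
  (¬alarm ∨ heat ∨ ¬net): heat holds.
  (¬alarm ∨ ¬net): ¬net holds.
  (alarm ∨ ¬heat ∨ ¬net): alarm holds.
All clauses satisfied.

alarm = True, net = False, heat = True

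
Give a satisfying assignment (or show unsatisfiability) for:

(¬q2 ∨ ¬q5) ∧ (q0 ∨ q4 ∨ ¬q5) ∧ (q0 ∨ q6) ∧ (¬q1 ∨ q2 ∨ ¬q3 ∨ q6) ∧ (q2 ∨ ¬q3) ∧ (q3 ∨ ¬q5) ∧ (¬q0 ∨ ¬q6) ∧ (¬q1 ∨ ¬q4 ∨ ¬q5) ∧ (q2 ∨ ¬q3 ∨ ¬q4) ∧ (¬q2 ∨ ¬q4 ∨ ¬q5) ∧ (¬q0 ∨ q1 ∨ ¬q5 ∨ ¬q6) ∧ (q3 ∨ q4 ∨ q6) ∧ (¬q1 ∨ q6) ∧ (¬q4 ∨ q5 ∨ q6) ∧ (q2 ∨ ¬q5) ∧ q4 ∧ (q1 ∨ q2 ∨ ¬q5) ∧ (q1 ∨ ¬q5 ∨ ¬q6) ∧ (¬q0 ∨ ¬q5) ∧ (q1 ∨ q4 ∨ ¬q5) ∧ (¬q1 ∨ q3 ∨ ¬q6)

q0 = False; q1 = False; q2 = False; q3 = False; q4 = True; q5 = False; q6 = True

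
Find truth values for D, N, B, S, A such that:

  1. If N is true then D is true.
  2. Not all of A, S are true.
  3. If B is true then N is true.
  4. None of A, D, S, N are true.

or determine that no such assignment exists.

D=F, N=F, B=F, S=F, A=F

  (1) N=F ⇒ D: vacuous ✓
  (2) {A, S}: 0/2 true — not all ✓
  (3) B=F ⇒ N: vacuous ✓
  (4) {A, D, S, N}: 0 true — none ✓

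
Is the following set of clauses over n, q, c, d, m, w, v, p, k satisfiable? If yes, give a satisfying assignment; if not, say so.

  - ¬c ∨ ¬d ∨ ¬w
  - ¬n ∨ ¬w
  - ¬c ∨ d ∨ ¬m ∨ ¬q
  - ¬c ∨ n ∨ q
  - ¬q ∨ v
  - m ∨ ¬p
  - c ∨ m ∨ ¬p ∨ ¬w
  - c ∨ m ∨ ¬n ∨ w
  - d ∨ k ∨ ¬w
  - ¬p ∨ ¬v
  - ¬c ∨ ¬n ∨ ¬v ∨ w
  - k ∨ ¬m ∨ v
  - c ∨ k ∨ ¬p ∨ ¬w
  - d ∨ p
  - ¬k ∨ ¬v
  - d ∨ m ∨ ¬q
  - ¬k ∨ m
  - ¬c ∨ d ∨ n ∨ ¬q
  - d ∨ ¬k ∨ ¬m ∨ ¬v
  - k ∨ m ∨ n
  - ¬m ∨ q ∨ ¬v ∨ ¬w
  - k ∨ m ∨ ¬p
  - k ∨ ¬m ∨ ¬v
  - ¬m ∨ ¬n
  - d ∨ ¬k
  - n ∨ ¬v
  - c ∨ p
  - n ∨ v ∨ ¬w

Set n = False.
  then (n ∨ ¬v) forces v = False.
  then (n ∨ v ∨ ¬w) forces w = False.
  then (¬q ∨ v) forces q = False.
  then (¬c ∨ n ∨ q) forces c = False.
  then (c ∨ p) forces p = True.
  then (m ∨ ¬p) forces m = True.
  then (k ∨ ¬m ∨ v) forces k = True.
  then (d ∨ ¬k) forces d = True.
All clauses satisfied.

n=F; q=F; c=F; d=T; m=T; w=F; v=F; p=T; k=T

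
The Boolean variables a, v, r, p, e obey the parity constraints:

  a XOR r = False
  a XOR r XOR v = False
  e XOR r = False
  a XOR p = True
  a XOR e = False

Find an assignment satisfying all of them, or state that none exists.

a = False, v = False, r = False, p = True, e = False

a XOR r = F XOR F = False ✓
a XOR r XOR v = F XOR F XOR F = False ✓
e XOR r = F XOR F = False ✓
a XOR p = F XOR T = True ✓
a XOR e = F XOR F = False ✓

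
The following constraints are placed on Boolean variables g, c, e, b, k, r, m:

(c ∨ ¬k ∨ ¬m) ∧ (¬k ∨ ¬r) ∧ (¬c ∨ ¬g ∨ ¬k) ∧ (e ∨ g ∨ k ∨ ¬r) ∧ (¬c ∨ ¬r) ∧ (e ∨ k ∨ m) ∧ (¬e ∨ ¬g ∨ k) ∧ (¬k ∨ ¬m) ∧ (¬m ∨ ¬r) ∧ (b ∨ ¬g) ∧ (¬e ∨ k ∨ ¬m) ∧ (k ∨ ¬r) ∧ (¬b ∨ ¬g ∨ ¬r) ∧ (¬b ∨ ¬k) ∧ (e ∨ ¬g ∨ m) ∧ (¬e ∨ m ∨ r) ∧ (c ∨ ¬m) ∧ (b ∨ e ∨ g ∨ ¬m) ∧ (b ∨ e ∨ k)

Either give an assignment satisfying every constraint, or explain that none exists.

g = False; c = False; e = False; b = False; k = True; r = False; m = False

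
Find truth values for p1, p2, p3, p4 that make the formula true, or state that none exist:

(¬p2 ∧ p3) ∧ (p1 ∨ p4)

p1 = True, p2 = False, p3 = True, p4 = False

  ¬p2 ∧ p3 = True
    ¬p2 = True
  p1 ∨ p4 = True
Both conjuncts True, so the formula holds.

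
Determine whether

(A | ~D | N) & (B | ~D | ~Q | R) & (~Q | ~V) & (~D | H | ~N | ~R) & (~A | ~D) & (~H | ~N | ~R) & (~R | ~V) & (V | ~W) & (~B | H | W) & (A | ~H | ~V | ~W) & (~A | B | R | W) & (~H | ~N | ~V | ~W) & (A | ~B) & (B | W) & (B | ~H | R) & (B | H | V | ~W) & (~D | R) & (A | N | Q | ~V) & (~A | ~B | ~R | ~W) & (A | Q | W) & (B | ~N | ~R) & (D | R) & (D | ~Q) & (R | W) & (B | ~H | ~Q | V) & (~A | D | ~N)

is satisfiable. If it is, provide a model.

W = False, R = True, D = False, Q = False, B = True, N = False, A = True, H = True, V = False

Try W = True:
  (V | ~W) forces V = True.
  (~Q | ~V) forces Q = False.
  (~R | ~V) forces R = False.
  (~D | R) forces D = False.
  clause (D | R) is falsified — backtrack.
So W = False.
  then (B | W) forces B = True.
  then (R | W) forces R = True.
  then (~R | ~V) forces V = False.
  then (~B | H | W) forces H = True.
  then (A | ~B) forces A = True.
  then (~A | ~D) forces D = False.
  then (~H | ~N | ~R) forces N = False.
  then (D | ~Q) forces Q = False.
All clauses satisfied.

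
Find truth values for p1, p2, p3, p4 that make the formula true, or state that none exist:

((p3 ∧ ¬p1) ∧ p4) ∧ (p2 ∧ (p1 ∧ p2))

The formula is unsatisfiable.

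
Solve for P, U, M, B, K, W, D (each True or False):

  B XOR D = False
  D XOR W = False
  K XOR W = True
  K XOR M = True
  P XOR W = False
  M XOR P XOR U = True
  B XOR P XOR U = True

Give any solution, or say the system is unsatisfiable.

P = False, U = True, M = False, B = False, K = True, W = False, D = False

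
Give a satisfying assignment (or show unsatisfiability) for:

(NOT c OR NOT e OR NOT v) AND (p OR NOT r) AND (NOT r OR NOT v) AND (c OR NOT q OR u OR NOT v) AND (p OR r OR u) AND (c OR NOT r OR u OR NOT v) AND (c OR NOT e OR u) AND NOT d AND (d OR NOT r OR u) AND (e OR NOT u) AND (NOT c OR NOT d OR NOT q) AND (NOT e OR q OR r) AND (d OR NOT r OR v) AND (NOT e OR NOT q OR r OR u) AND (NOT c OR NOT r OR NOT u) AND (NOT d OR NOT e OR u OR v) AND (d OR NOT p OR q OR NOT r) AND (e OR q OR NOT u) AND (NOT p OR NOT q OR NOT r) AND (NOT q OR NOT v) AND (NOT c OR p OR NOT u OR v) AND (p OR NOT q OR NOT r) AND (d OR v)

Unit clause (NOT d) forces d = False.
In (d OR v) only v is left, so v = True.
In (NOT r OR NOT v) only NOT r is left, so r = False.
In (NOT q OR NOT v) only NOT q is left, so q = False.
In (NOT e OR q OR r) only NOT e is left, so e = False.
In (e OR q OR NOT u) only NOT u is left, so u = False.
In (p OR r OR u) only p is left, so p = True.
Set c = True.
All clauses satisfied.

c: True, d: False, e: False, q: False, v: True, u: False, r: False, p: True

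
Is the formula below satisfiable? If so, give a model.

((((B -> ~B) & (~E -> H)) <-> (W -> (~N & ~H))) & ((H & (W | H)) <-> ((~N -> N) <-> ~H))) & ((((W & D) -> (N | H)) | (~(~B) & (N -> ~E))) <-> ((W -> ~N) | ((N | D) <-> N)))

H = False, W = False, E = True, N = False, D = True, B = False

  (((B -> ~B) & (~E -> H)) <-> (W -> (~N & ~H))) & ((H & (W | H)) <-> ((~N -> N) <-> ~H)) = True
    ((B -> ~B) & (~E -> H)) <-> (W -> (~N & ~H)) = True
      (B -> ~B) & (~E -> H) = True
        B -> ~B = True
          ~B = True
        ~E -> H = True
          ~E = False
      W -> (~N & ~H) = True
        ~N & ~H = True
          ~N = True
          ~H = True
    (H & (W | H)) <-> ((~N -> N) <-> ~H) = True
      H & (W | H) = False
        W | H = False
      (~N -> N) <-> ~H = False
        ~N -> N = False
          ~N = True
        ~H = True
  (((W & D) -> (N | H)) | (~(~B) & (N -> ~E))) <-> ((W -> ~N) | ((N | D) <-> N)) = True
    ((W & D) -> (N | H)) | (~(~B) & (N -> ~E)) = True
      (W & D) -> (N | H) = True
        W & D = False
        N | H = False
      ~(~B) & (N -> ~E) = False
        ~(~B) = False
          ~B = True
        N -> ~E = True
          ~E = False
    (W -> ~N) | ((N | D) <-> N) = True
      W -> ~N = True
        ~N = True
      (N | D) <-> N = False
        N | D = True
Both conjuncts True, so the formula holds.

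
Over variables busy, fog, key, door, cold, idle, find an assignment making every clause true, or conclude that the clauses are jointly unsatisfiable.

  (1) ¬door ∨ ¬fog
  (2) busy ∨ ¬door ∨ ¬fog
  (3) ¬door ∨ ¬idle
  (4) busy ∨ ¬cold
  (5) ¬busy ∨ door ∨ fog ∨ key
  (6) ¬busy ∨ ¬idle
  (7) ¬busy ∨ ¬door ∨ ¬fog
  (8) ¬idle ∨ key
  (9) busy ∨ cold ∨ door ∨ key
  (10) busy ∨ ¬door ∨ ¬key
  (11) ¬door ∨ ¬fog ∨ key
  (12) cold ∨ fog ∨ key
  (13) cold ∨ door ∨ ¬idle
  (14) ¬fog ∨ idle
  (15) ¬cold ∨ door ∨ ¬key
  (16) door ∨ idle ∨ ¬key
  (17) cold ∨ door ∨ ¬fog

busy=T, fog=F, key=T, door=T, cold=F, idle=F

Set busy = True.
  then (¬busy ∨ ¬idle) forces idle = False.
  then (¬fog ∨ idle) forces fog = False.
Set key = True.
  then (door ∨ idle ∨ ¬key) forces door = True.
Set cold = False.
All clauses satisfied.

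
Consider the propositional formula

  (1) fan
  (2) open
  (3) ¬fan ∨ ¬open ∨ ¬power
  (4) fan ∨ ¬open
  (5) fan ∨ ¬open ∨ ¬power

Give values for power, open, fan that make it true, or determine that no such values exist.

Unit clause (fan) forces fan = True.
Unit clause (open) forces open = True.
In (¬fan ∨ ¬open ∨ ¬power) only ¬power is left, so power = False.
Check each clause:
  (fan): fan holds.
  (open): open holds.
  (¬fan ∨ ¬open ∨ ¬power): ¬power holds.
  (fan ∨ ¬open): fan holds.
  (fan ∨ ¬open ∨ ¬power): fan holds.
All clauses satisfied.

power = False, open = True, fan = True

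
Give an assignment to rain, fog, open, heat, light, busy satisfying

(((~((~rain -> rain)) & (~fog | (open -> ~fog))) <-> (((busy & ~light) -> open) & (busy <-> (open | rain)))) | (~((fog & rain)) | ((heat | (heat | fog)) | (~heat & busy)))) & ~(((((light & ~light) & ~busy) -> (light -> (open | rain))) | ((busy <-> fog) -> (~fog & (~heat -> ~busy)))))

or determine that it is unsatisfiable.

The conjunct ~(((((light & ~light) & ~busy) -> (light -> (open | rain))) | ((busy <-> fog) -> (~fog & (~heat -> ~busy))))) is unsatisfiable on its own:
  light = True: this becomes ~((True | ((busy <-> fog) -> (~fog & (~heat -> ~busy))))) = False.
  light = False: this becomes ~((True | ((busy <-> fog) -> (~fog & (~heat -> ~busy))))) = False.
So the whole conjunction is unsatisfiable.

Unsatisfiable — no assignment works.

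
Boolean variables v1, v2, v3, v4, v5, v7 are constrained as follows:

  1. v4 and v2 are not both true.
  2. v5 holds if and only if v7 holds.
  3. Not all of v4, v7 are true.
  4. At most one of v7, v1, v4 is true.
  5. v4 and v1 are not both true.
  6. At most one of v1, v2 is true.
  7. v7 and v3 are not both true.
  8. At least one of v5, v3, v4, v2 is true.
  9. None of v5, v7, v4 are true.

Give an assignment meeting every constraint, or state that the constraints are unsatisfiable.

v1=F; v2=T; v3=F; v4=F; v5=F; v7=F

  (1) v4=F, v2=T — not both ✓
  (2) v5=F, v7=F — same ✓
  (3) {v4, v7}: 0/2 true — not all ✓
  (4) {v7, v1, v4}: 0 true — at most one ✓
  (5) v4=F, v1=F — not both ✓
  (6) {v1, v2}: 1 true — at most one ✓
  (7) v7=F, v3=F — not both ✓
  (8) {v5, v3, v4, v2}: 1 true — at least one ✓
  (9) {v5, v7, v4}: 0 true — none ✓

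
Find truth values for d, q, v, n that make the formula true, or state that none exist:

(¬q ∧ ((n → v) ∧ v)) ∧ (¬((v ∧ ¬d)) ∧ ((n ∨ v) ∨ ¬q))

d=T; q=F; v=T; n=T

  ¬q ∧ ((n → v) ∧ v) = True
    ¬q = True
    (n → v) ∧ v = True
      n → v = True
  ¬((v ∧ ¬d)) ∧ ((n ∨ v) ∨ ¬q) = True
    ¬((v ∧ ¬d)) = True
      v ∧ ¬d = False
        ¬d = False
    (n ∨ v) ∨ ¬q = True
      n ∨ v = True
      ¬q = True
Both conjuncts True, so the formula holds.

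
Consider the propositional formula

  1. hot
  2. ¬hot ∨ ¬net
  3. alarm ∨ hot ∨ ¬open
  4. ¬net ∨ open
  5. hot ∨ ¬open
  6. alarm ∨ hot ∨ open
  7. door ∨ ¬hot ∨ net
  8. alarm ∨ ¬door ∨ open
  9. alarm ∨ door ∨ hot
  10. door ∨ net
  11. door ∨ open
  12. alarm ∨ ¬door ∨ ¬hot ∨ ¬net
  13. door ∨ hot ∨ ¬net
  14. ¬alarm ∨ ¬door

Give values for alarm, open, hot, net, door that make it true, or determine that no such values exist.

Unit clause (hot) forces hot = True.
In (¬hot ∨ ¬net) only ¬net is left, so net = False.
In (door ∨ ¬hot ∨ net) only door is left, so door = True.
In (¬alarm ∨ ¬door) only ¬alarm is left, so alarm = False.
In (alarm ∨ ¬door ∨ open) only open is left, so open = True.
All clauses satisfied.

alarm=F, open=T, hot=T, net=F, door=T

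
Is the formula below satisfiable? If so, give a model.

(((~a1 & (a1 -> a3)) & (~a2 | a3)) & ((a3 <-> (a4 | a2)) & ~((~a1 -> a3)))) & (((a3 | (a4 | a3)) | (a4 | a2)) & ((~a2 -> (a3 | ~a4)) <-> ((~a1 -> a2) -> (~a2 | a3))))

Case a3 = True: the conjunct ~((~a1 -> a3)) becomes ~((~a1 -> True)) = False.
Case a3 = False: the formula simplifies to (((~a1 & ~a1) & ~a2) & (~((a4 | a2)) & ~a1)) & ((a4 | (a4 | a2)) & ((~a2 -> ~a4) <-> ((~a1 -> a2) -> ~a2))).
  a2 = True: the conjunct ~a2 is False.
  a2 = False: simplifies to ((~a1 & ~a1) & (~a4 & ~a1)) & ((a4 | a4) & ~a4).
    a4 = True: the conjunct ~a4 is False.
    a4 = False: the conjunct a4 | a4 becomes False | False = False.
Both cases fail — unsatisfiable.

The formula is unsatisfiable.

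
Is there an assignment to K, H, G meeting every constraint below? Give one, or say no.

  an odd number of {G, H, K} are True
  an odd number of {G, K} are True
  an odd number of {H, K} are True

K = True; H = False; G = False

{G, H, K}: 1 true → odd ✓
{G, K}: 1 true → odd ✓
{H, K}: 1 true → odd ✓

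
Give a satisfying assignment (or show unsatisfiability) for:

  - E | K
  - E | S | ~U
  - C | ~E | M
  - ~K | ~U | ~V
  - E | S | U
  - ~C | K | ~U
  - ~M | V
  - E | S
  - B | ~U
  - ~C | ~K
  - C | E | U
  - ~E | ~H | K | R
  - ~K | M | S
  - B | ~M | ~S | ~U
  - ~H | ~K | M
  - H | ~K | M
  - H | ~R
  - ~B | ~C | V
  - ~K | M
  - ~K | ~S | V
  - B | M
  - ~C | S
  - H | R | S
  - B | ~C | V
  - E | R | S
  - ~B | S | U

Set K = False.
  then (E | K) forces E = True.
Set H = True.
  then (~E | ~H | K | R) forces R = True.
Set S = False.
  then (~C | S) forces C = False.
  then (C | ~E | M) forces M = True.
  then (~M | V) forces V = True.
Set B = False.
  then (B | ~U) forces U = False.
All clauses satisfied.

K = False, H = True, S = False, M = True, V = True, B = False, E = True, C = False, R = True, U = False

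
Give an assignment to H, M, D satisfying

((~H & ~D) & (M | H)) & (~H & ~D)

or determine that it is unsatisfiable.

H = False; M = True; D = False

  (~H & ~D) & (M | H) = True
    ~H & ~D = True
      ~H = True
      ~D = True
    M | H = True
  ~H & ~D = True
    ~H = True
    ~D = True
Both conjuncts True, so the formula holds.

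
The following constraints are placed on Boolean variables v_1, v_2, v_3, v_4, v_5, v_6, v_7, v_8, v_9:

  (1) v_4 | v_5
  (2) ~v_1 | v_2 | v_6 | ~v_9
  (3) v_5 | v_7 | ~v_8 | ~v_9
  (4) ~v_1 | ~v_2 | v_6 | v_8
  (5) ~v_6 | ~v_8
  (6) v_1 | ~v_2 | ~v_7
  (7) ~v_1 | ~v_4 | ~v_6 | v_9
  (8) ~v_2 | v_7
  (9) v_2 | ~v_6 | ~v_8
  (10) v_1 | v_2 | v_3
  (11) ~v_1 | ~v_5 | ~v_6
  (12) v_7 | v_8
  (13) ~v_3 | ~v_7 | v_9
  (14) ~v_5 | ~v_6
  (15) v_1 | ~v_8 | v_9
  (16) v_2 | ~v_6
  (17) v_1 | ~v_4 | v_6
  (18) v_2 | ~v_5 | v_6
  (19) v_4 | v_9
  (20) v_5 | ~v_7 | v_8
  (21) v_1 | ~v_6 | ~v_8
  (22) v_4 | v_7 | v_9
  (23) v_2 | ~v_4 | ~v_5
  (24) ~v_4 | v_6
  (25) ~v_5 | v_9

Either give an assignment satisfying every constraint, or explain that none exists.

v_1 = True, v_2 = True, v_3 = True, v_4 = False, v_5 = True, v_6 = False, v_7 = True, v_8 = True, v_9 = True

Set v_1 = True.
Try v_2 = False:
  (v_2 | ~v_6) forces v_6 = False.
  (~v_1 | v_2 | v_6 | ~v_9) forces v_9 = False.
  (v_2 | ~v_5 | v_6) forces v_5 = False.
  (v_4 | v_5) forces v_4 = True.
  clause (~v_4 | v_6) is falsified — backtrack.
So v_2 = True.
  then (~v_2 | v_7) forces v_7 = True.
Set v_3 = True.
  then (~v_3 | ~v_7 | v_9) forces v_9 = True.
Try v_4 = True:
  (~v_4 | v_6) forces v_6 = True.
  (~v_6 | ~v_8) forces v_8 = False.
  (~v_1 | ~v_5 | ~v_6) forces v_5 = False.
  clause (v_5 | ~v_7 | v_8) is falsified — backtrack.
So v_4 = False.
  then (v_4 | v_5) forces v_5 = True.
  then (~v_1 | ~v_5 | ~v_6) forces v_6 = False.
  then (~v_1 | ~v_2 | v_6 | v_8) forces v_8 = True.
All clauses satisfied.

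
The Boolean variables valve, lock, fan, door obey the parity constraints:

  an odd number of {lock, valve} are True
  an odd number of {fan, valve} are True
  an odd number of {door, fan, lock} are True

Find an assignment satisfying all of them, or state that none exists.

valve: True; lock: False; fan: False; door: True

{lock, valve}: 1 true → odd ✓
{fan, valve}: 1 true → odd ✓
{door, fan, lock}: 1 true → odd ✓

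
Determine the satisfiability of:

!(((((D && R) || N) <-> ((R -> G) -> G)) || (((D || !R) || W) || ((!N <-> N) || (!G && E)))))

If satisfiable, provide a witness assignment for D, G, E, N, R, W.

D = False, G = True, E = True, N = False, R = True, W = False

  !(((((D && R) || N) <-> ((R -> G) -> G)) || (((D || !R) || W) || ((!N <-> N) || (!G && E))))) = True
    (((D && R) || N) <-> ((R -> G) -> G)) || (((D || !R) || W) || ((!N <-> N) || (!G && E))) = False
      ((D && R) || N) <-> ((R -> G) -> G) = False
        (D && R) || N = False
          D && R = False
        (R -> G) -> G = True
          R -> G = True
      ((D || !R) || W) || ((!N <-> N) || (!G && E)) = False
        (D || !R) || W = False
          D || !R = False
            !R = False
        (!N <-> N) || (!G && E) = False
          !N <-> N = False
            !N = True
          !G && E = False
            !G = False
The formula evaluates to True.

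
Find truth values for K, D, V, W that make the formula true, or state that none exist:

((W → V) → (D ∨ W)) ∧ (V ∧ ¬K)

K = False; D = True; V = True; W = False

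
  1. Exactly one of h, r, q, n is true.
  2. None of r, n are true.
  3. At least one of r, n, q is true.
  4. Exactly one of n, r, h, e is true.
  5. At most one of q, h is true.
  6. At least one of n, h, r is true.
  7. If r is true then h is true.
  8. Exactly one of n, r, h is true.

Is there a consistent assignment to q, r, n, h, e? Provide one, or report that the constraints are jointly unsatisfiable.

The formula is unsatisfiable.

Case r = True:
  Constraint (2) is violated (r=T) — contradiction.
Case r = False:
  (2) forces n = False.
  (3) with r=F, n=F forces q = True.
  (1) with q=T forces h = False.
  Constraint (6) is violated (n=F, h=F, r=F) — contradiction.
Both cases fail — unsatisfiable.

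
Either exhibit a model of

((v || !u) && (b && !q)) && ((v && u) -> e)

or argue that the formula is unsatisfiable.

v = True, q = False, u = False, e = False, b = True

  (v || !u) && (b && !q) = True
    v || !u = True
      !u = True
    b && !q = True
      !q = True
  (v && u) -> e = True
    v && u = False
Both conjuncts True, so the formula holds.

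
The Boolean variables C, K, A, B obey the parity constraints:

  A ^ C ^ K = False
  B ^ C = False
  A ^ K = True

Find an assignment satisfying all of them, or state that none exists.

C=T, K=T, A=F, B=T

A ^ C ^ K = F ^ T ^ T = False ✓
B ^ C = T ^ T = False ✓
A ^ K = F ^ T = True ✓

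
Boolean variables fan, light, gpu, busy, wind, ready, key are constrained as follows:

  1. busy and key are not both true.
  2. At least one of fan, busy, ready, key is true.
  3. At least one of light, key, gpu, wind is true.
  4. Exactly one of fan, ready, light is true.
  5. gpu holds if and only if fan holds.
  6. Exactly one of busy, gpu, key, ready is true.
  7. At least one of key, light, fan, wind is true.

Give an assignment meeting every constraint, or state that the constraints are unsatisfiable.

fan=F, light=F, gpu=F, busy=F, wind=T, ready=T, key=F

  (1) busy=F, key=F — not both ✓
  (2) {fan, busy, ready, key}: 1 true — at least one ✓
  (3) {light, key, gpu, wind}: 1 true — at least one ✓
  (4) {fan, ready, light}: 1 true — exactly one ✓
  (5) gpu=F, fan=F — same ✓
  (6) {busy, gpu, key, ready}: 1 true — exactly one ✓
  (7) {key, light, fan, wind}: 1 true — at least one ✓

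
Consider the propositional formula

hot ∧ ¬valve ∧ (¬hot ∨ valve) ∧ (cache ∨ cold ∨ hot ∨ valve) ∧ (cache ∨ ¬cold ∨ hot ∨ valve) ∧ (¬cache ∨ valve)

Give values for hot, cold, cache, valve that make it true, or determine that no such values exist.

Case hot = True:
  (¬valve) forces valve = False.
  Clause (¬hot ∨ valve) is falsified — contradiction.
Case hot = False:
  Clause (hot) is falsified — contradiction.
Both cases fail, so the formula is unsatisfiable.

The formula is unsatisfiable.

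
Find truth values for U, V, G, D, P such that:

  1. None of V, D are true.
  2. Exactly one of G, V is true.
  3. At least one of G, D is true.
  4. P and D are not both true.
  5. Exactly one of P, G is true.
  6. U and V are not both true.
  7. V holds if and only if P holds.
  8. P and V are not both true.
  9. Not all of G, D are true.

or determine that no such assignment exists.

U: True, V: False, G: True, D: False, P: False

  (1) {V, D}: 0 true — none ✓
  (2) {G, V}: 1 true — exactly one ✓
  (3) {G, D}: 1 true — at least one ✓
  (4) P=F, D=F — not both ✓
  (5) {P, G}: 1 true — exactly one ✓
  (6) U=T, V=F — not both ✓
  (7) V=F, P=F — same ✓
  (8) P=F, V=F — not both ✓
  (9) {G, D}: 1/2 true — not all ✓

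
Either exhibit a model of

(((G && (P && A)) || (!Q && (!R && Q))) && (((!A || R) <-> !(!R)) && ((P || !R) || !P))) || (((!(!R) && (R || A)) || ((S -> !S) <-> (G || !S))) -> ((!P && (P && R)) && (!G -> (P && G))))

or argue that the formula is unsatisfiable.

Q = False, A = True, S = True, P = True, R = True, G = True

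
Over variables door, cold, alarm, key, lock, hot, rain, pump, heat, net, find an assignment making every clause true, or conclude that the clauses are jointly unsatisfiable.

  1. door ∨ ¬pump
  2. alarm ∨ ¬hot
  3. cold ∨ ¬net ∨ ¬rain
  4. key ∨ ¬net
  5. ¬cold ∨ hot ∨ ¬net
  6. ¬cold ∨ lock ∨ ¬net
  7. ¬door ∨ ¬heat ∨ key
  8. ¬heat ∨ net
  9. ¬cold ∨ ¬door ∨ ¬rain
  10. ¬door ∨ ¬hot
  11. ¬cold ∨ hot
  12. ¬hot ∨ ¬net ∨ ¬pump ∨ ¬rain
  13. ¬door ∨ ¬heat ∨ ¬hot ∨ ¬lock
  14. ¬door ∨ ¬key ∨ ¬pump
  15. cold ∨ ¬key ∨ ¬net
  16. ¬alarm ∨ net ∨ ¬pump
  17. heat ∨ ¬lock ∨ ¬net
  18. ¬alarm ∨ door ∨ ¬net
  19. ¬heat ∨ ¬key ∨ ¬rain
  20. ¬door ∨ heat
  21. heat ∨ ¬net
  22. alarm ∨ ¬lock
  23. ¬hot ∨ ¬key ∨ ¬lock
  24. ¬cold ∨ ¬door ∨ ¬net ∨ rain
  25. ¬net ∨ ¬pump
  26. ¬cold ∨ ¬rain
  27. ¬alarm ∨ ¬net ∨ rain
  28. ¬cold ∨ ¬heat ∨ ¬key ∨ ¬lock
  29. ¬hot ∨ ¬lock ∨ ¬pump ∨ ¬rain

Set door = False.
  then (door ∨ ¬pump) forces pump = False.
Set cold = False.
Set alarm = True.
  then (¬alarm ∨ door ∨ ¬net) forces net = False.
  then (¬heat ∨ net) forces heat = False.
Set key = False.
Set lock = False.
Set hot = False.
Set rain = False.
All clauses satisfied.

door = False, cold = False, alarm = True, key = False, lock = False, hot = False, rain = False, pump = False, heat = False, net = False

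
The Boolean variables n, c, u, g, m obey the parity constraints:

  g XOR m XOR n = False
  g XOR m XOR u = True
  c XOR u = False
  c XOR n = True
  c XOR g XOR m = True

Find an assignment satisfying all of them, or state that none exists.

n = False, c = True, u = True, g = True, m = True

g XOR m XOR n = T XOR T XOR F = False ✓
g XOR m XOR u = T XOR T XOR T = True ✓
c XOR u = T XOR T = False ✓
c XOR n = T XOR F = True ✓
c XOR g XOR m = T XOR T XOR T = True ✓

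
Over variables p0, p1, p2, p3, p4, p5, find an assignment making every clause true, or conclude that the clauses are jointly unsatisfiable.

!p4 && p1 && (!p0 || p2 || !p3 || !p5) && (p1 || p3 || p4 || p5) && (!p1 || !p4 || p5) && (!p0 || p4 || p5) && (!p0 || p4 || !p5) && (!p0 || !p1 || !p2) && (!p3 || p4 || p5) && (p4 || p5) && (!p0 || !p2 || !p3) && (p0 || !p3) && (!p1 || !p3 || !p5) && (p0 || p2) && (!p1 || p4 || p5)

p0: False, p1: True, p2: True, p3: False, p4: False, p5: True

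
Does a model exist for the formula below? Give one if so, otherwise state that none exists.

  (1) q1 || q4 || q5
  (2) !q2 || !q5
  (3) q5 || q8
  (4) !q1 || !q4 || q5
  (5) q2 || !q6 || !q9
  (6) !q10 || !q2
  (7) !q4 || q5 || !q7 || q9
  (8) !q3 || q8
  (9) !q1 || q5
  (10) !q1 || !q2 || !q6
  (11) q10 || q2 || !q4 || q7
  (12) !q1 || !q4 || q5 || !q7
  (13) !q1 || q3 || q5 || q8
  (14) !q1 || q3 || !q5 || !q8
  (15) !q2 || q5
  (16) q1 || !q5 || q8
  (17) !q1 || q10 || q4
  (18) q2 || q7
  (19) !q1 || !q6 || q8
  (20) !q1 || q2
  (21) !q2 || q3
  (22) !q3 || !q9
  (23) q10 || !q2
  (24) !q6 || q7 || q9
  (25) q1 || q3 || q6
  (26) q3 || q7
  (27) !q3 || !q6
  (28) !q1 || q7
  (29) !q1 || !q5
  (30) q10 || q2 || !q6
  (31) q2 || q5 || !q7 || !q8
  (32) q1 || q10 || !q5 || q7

q1 = False, q2 = False, q3 = True, q4 = False, q5 = True, q6 = False, q7 = True, q8 = True, q9 = False, q10 = True

Try q1 = True:
  (!q1 || q5) forces q5 = True.
  clause (!q1 || !q5) is falsified — backtrack.
So q1 = False.
Set q2 = False.
  then (q2 || q7) forces q7 = True.
Set q3 = True.
  then (!q3 || q8) forces q8 = True.
  then (!q3 || !q9) forces q9 = False.
  then (!q3 || !q6) forces q6 = False.
  then (q2 || q5 || !q7 || !q8) forces q5 = True.
Set q4 = False.
Set q10 = True.
All clauses satisfied.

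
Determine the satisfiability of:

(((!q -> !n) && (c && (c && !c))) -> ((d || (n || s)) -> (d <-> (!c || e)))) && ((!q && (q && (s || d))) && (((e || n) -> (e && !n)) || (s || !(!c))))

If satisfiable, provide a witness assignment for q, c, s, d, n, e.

UNSATISFIABLE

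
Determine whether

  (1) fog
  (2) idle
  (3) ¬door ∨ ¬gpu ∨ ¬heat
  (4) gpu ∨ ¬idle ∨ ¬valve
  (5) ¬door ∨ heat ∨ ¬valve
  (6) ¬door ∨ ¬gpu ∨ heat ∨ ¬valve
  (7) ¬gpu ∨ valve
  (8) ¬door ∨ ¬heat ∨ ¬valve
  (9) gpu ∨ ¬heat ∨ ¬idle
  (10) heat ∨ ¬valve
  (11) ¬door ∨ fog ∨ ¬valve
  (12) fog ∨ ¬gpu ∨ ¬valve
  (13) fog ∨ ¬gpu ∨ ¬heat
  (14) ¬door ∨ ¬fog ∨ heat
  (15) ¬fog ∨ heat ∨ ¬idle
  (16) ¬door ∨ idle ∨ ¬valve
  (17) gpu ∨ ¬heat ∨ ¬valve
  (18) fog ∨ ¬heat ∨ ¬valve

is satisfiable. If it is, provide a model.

heat = True, door = False, idle = True, fog = True, gpu = True, valve = True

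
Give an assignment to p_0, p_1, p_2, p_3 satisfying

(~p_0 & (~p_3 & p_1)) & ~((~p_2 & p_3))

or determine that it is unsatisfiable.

p_0: False; p_1: True; p_2: False; p_3: False

  ~p_0 & (~p_3 & p_1) = True
    ~p_0 = True
    ~p_3 & p_1 = True
      ~p_3 = True
  ~((~p_2 & p_3)) = True
    ~p_2 & p_3 = False
      ~p_2 = True
Both conjuncts True, so the formula holds.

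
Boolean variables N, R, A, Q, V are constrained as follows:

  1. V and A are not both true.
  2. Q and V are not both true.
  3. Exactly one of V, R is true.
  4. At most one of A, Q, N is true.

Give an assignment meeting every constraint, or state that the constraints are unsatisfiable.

N = False, R = True, A = False, Q = True, V = False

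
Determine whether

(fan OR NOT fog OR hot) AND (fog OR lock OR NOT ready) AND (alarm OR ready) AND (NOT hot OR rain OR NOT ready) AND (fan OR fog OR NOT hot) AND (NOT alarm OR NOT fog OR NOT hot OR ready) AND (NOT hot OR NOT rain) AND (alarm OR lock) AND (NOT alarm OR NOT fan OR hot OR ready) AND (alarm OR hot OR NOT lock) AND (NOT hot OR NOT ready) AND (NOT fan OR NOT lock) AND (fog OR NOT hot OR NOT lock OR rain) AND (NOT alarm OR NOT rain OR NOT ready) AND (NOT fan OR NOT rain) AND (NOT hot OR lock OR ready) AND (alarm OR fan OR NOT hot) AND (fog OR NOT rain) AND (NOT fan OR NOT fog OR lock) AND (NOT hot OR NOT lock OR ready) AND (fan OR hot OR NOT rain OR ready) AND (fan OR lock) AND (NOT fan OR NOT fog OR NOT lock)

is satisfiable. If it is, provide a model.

Try rain = True:
  (NOT hot OR NOT rain) forces hot = False.
  (NOT fan OR NOT rain) forces fan = False.
  (fan OR NOT fog OR hot) forces fog = False.
  clause (fog OR NOT rain) is falsified — backtrack.
So rain = False.
Set alarm = True.
Set fan = False.
  then (fan OR lock) forces lock = True.
Try hot = True:
  (NOT hot OR rain OR NOT ready) forces ready = False.
  clause (NOT hot OR NOT lock OR ready) is falsified — backtrack.
So hot = False.
  then (fan OR NOT fog OR hot) forces fog = False.
Set ready = True.
All clauses satisfied.

rain = False, alarm = True, fan = False, hot = False, fog = False, ready = True, lock = True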